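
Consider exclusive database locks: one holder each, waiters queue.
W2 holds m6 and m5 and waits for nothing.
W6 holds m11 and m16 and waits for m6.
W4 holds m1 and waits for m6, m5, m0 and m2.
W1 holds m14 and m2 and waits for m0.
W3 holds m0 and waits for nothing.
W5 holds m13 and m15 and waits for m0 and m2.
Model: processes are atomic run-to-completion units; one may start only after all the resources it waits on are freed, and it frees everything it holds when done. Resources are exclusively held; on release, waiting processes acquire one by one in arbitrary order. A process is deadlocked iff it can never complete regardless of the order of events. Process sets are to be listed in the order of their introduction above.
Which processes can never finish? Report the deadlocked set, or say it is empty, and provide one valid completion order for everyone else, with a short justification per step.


No process is deadlocked.
Key observation: the waits form no ring: some process can always run, and its releases unblock the others one by one.
One completion order for the rest: W3, W2, W1, W5, W4, W6.
Walking it through:
  W3: no waits; runs immediately, freeing m0
  W2: no waits; runs immediately, freeing m6 and m5
  run W1 (all its waits — m0 — are resolved); releases m14 and m2
  run W5 (all its waits — m0 and m2 — are resolved); releases m13 and m15
  run W4 (all its waits — m6, m5, m0 and m2 — are resolved); releases m1
  run W6 (all its waits — m6 — are resolved); releases m11 and m16


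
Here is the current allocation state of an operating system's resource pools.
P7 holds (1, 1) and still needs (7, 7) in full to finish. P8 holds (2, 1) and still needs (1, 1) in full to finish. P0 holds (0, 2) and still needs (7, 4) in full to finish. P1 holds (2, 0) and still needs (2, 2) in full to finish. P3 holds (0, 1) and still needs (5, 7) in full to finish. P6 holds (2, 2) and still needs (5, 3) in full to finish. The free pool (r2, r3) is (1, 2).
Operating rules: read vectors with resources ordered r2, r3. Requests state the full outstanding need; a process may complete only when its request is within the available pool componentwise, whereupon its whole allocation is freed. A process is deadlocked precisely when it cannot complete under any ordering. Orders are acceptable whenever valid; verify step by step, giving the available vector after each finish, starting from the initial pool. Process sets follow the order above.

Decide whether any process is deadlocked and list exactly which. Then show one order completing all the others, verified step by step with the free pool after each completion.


Nothing here is deadlocked.
Key observation: beginning at P8, releases accumulate fast enough that every process eventually fits.
A valid finishing order for the others: P8, P1, P6, P0, P3, P7. Step-by-step check:
  pool = (1, 2)
  P8: need (1, 1) fits (1, 2); releases (2, 1), pool now (3, 3)
  P1: need (2, 2) fits (3, 3); releases (2, 0), pool now (5, 3)
  P6: need (5, 3) fits (5, 3); releases (2, 2), pool now (7, 5)
  P0: need (7, 4) fits (7, 5); releases (0, 2), pool now (7, 7)
  P3: need (5, 7) fits (7, 7); releases (0, 1), pool now (7, 8)
  P7: need (7, 7) fits (7, 8); releases (1, 1), pool now (8, 9)


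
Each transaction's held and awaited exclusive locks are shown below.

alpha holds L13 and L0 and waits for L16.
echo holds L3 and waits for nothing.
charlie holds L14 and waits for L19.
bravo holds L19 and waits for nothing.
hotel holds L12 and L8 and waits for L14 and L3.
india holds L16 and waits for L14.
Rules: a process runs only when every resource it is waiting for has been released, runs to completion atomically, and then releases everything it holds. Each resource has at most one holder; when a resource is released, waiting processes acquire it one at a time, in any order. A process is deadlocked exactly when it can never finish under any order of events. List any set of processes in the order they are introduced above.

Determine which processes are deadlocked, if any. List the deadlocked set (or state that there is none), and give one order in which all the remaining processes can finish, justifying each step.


No process is deadlocked.
Key observation: no waiting chain loops back on itself — every chain ends at a process that waits on nothing, so everyone eventually runs.
A valid finishing order for the others: bravo, echo, charlie, hotel, india, alpha.
Walking it through:
  run bravo (it waits on nothing); releases L19
  run echo (it waits on nothing); releases L3
  charlie: everything it awaited (L19) is free; runs, freeing L14
  hotel: everything it awaited (L14 and L3) is free; runs, freeing L12 and L8
  india: everything it awaited (L14) is free; runs, freeing L16
  alpha: everything it awaited (L16) is free; runs, freeing L13 and L0


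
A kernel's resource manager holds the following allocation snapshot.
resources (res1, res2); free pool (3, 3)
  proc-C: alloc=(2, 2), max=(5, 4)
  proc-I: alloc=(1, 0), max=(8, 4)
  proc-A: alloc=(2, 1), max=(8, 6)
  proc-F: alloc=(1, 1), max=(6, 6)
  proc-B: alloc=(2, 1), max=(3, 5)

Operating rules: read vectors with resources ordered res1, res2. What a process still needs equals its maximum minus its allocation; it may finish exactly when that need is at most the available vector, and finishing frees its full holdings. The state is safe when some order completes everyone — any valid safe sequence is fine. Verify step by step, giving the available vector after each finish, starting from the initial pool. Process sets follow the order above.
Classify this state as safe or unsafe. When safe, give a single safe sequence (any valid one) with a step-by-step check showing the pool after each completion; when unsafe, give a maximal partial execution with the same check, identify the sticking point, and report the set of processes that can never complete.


SAFE. One safe sequence: proc-C, proc-F, proc-B, proc-I, proc-A.
Key observation: reading the order forward, proc-C is the first process whose need (3, 2) meets the free pool (3, 3) exactly on a resource it requests.
Check, step by step:
  pool = (3, 3)
  run proc-C (needs (3, 2), free (3, 3)); after release of (2, 2) the pool is (5, 5)
  run proc-F (needs (5, 5), free (5, 5)); after release of (1, 1) the pool is (6, 6)
  run proc-B (needs (1, 4), free (6, 6)); after release of (2, 1) the pool is (8, 7)
  run proc-I (needs (7, 4), free (8, 7)); after release of (1, 0) the pool is (9, 7)
  run proc-A (needs (6, 5), free (9, 7)); after release of (2, 1) the pool is (11, 8)


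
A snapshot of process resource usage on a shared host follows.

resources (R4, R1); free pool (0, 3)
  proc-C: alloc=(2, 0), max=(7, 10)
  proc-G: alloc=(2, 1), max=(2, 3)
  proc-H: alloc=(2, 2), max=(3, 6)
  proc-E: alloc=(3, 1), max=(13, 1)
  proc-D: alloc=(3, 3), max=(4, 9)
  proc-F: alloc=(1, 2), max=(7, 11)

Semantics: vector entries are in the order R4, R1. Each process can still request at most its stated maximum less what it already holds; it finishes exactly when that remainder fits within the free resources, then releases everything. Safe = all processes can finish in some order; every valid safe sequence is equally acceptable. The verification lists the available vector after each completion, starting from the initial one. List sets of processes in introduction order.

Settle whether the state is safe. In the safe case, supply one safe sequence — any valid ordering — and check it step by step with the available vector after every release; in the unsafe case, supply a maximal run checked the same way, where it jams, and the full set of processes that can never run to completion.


SAFE — a valid safe sequence is proc-G, proc-H, proc-D, proc-F, proc-C, proc-E.
Key observation: proc-H marks the first exact bind of the order: its need (1, 4) fits the free (2, 4) with zero slack on a requested resource.
Check, step by step:
  pool = (0, 3)
  proc-G: need (0, 2) fits (0, 3); releases (2, 1), pool now (2, 4)
  proc-H: need (1, 4) fits (2, 4); releases (2, 2), pool now (4, 6)
  proc-D: need (1, 6) fits (4, 6); releases (3, 3), pool now (7, 9)
  proc-F: need (6, 9) fits (7, 9); releases (1, 2), pool now (8, 11)
  proc-C: need (5, 10) fits (8, 11); releases (2, 0), pool now (10, 11)
  proc-E: need (10, 0) fits (10, 11); releases (3, 1), pool now (13, 12)


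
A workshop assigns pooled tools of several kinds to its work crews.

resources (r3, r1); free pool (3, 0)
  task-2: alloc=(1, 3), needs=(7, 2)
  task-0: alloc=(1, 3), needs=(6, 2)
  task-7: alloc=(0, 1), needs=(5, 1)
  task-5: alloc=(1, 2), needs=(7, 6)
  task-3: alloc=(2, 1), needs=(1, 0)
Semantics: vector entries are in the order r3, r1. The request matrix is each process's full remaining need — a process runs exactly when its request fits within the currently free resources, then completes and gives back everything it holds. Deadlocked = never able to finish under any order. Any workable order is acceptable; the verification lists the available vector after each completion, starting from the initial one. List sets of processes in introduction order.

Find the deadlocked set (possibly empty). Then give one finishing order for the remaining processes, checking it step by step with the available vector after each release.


The deadlocked set is task-2, task-0 and task-5.
Key observation: no order helps: past task-3, task-7, the free pool tops out at (5, 2), below what each blocked process needs in r3.
One completion order for the rest: task-3, task-7. Step-by-step check:
  pool = (3, 0)
  run task-3 (needs (1, 0), free (3, 0)); after release of (2, 1) the pool is (5, 1)
  run task-7 (needs (5, 1), free (5, 1)); after release of (0, 1) the pool is (5, 2)
The stuck group stays short no matter what:
  task-2 cannot run: need (7, 2) vs free (5, 2) (insufficient r3)
  task-0 cannot run: need (6, 2) vs free (5, 2) (insufficient r3)
  task-5 cannot run: need (7, 6) vs free (5, 2) (insufficient r3 and r1)


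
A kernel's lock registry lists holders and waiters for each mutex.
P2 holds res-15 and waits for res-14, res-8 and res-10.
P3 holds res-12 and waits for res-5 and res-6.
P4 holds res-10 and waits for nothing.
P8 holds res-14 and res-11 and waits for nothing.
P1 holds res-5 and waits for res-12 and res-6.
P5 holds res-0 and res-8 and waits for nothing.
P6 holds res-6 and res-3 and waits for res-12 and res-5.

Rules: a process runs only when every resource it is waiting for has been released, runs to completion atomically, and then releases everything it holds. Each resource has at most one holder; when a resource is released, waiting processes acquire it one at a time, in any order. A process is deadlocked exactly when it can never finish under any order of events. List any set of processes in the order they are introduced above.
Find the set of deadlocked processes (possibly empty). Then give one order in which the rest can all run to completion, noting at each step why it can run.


Deadlocked: P3, P1 and P6.
Key observation: nobody on the ring P3 -> P1 -> P3 can start until another member finishes, which never happens; P6 is caught in further circular waits.
The rest can finish in the order P4, P5, P8, P2.
Step-by-step check:
  P4 waits on nothing -> runs at once and releases res-10
  P5 waits on nothing -> runs at once and releases res-0 and res-8
  P8 waits on nothing -> runs at once and releases res-14 and res-11
  P2 waits on res-14, res-8 and res-10 — all released -> runs and releases res-15


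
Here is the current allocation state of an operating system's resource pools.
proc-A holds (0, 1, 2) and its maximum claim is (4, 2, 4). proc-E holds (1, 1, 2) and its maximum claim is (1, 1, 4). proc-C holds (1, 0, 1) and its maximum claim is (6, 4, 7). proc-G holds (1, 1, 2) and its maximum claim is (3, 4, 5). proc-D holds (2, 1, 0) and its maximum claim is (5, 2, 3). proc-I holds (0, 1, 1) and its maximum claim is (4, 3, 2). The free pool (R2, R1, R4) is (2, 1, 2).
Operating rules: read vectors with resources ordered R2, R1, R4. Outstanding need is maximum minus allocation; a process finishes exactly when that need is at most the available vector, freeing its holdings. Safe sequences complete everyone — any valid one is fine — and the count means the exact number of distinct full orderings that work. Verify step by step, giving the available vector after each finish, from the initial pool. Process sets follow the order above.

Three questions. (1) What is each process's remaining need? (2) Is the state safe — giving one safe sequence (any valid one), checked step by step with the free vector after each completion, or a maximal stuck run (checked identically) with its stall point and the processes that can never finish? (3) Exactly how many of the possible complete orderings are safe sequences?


(1) Outstanding need per process (order R2, R1, R4):
  proc-A: (4, 1, 2)
  proc-E: (0, 0, 2)
  proc-C: (5, 4, 6)
  proc-G: (2, 3, 3)
  proc-D: (3, 1, 3)
  proc-I: (4, 2, 1)
(2) SAFE — a valid safe sequence is proc-E, proc-D, proc-I, proc-A, proc-G, proc-C.
Key observation: the order's first zero-slack moment is proc-E ((0, 0, 2) needed, (2, 1, 2) free — a requested resource with nothing to spare).
Verifying each step:
  pool = (2, 1, 2)
  run proc-E (needs (0, 0, 2), free (2, 1, 2)); after release of (1, 1, 2) the pool is (3, 2, 4)
  run proc-D (needs (3, 1, 3), free (3, 2, 4)); after release of (2, 1, 0) the pool is (5, 3, 4)
  run proc-I (needs (4, 2, 1), free (5, 3, 4)); after release of (0, 1, 1) the pool is (5, 4, 5)
  run proc-A (needs (4, 1, 2), free (5, 4, 5)); after release of (0, 1, 2) the pool is (5, 5, 7)
  run proc-G (needs (2, 3, 3), free (5, 5, 7)); after release of (1, 1, 2) the pool is (6, 6, 9)
  run proc-C (needs (5, 4, 6), free (6, 6, 9)); after release of (1, 0, 1) the pool is (7, 6, 10)
(3) Precisely 16 of the possible complete orderings are safe sequences.


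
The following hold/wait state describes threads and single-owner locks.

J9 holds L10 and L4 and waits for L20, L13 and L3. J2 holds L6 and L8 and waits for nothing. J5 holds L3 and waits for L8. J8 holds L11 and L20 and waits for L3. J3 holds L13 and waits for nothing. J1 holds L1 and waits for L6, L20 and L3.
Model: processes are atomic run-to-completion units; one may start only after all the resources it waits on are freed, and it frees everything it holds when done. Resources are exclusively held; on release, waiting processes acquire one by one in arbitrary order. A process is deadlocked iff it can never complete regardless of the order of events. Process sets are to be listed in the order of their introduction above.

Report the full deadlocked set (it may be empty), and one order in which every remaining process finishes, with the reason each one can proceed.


No process is deadlocked.
Key observation: no waiting chain loops back on itself — every chain ends at a process that waits on nothing, so everyone eventually runs.
One completion order for the rest: J3, J2, J5, J8, J9, J1.
Walking it through:
  run J3 (it waits on nothing); releases L13
  run J2 (it waits on nothing); releases L6 and L8
  J5 waits on L8 — all released -> runs and releases L3
  J8 waits on L3 — all released -> runs and releases L11 and L20
  J9 waits on L20, L13 and L3 — all released -> runs and releases L10 and L4
  J1 waits on L6, L20 and L3 — all released -> runs and releases L1


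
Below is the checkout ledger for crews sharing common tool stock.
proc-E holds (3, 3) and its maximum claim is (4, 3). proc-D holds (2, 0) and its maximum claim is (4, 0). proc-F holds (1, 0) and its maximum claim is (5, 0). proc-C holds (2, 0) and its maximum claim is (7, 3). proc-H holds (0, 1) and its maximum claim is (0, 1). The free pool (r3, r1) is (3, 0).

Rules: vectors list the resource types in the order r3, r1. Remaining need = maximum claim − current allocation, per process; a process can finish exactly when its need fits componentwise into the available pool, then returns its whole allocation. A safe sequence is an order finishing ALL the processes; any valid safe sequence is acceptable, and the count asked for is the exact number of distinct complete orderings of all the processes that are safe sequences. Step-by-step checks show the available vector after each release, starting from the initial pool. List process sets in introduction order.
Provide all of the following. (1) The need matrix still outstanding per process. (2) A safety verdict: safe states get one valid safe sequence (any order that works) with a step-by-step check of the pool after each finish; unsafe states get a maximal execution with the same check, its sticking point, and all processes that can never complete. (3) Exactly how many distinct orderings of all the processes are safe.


(1) Need matrix, components ordered r3, r1:
  proc-E: (1, 0)
  proc-D: (2, 0)
  proc-F: (4, 0)
  proc-C: (5, 3)
  proc-H: (0, 0)
(2) SAFE — a valid safe sequence is proc-E, proc-D, proc-F, proc-C, proc-H.
Key observation: proc-C is the earliest step where a requested resource binds exactly: need (5, 3), pool (9, 3) at its turn.
Step-by-step check:
  pool = (3, 0)
  proc-E needs (1, 0) <= (3, 0) -> finishes; pool += (3, 3) = (6, 3)
  proc-D needs (2, 0) <= (6, 3) -> finishes; pool += (2, 0) = (8, 3)
  proc-F needs (4, 0) <= (8, 3) -> finishes; pool += (1, 0) = (9, 3)
  proc-C needs (5, 3) <= (9, 3) -> finishes; pool += (2, 0) = (11, 3)
  proc-H needs (0, 0) <= (11, 3) -> finishes; pool += (0, 1) = (11, 4)
(3) Precisely 45 of the possible complete orderings are safe sequences.


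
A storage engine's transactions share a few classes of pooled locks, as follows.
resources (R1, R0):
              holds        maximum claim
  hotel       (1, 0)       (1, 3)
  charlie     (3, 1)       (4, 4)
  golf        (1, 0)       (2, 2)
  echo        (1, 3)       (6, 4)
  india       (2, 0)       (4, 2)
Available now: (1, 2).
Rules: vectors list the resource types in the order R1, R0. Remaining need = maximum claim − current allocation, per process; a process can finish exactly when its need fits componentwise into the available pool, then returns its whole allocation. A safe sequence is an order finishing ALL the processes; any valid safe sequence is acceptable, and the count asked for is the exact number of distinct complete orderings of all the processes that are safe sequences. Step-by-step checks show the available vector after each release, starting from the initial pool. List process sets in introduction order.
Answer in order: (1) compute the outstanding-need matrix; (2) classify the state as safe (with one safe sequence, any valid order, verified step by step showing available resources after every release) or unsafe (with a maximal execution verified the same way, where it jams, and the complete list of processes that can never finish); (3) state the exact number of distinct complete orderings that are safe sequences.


(1) Remaining need (order R1, R0):
  hotel: (0, 3)
  charlie: (1, 3)
  golf: (1, 2)
  echo: (5, 1)
  india: (2, 2)
(2) The state is UNSAFE.
Key observation: after golf, india the pool peaks at (4, 2), and each blocked process is short somewhere: hotel on R0; charlie on R0; echo on R1.
A maximal execution: golf, india — then nothing else fits. Walking it through:
  pool = (1, 2)
  golf needs (1, 2) <= (1, 2) -> finishes; pool += (1, 0) = (2, 2)
  india needs (2, 2) <= (2, 2) -> finishes; pool += (2, 0) = (4, 2)
  blocked: hotel wants (0, 3), pool (4, 2) — not enough R0
  blocked: charlie wants (1, 3), pool (4, 2) — not enough R0
  blocked: echo wants (5, 1), pool (4, 2) — not enough R1
Processes that can never finish: hotel, charlie and echo.
(3) Precisely 0 of the possible complete orderings are safe sequences.


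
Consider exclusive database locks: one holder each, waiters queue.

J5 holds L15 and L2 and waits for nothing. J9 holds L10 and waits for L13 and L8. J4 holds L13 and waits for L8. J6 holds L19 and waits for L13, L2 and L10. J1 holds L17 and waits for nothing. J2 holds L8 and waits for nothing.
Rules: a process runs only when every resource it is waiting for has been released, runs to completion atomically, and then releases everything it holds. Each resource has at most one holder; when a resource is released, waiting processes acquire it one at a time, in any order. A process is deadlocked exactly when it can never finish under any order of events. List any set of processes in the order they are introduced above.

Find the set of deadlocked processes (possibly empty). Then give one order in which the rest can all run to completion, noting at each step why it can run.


No process is deadlocked.
Key observation: every chain of waits terminates; starting from the processes that wait on nothing, all the rest unlock in turn.
A valid finishing order for the others: J2, J4, J9, J1, J5, J6.
Verifying each step:
  J2: no waits; runs immediately, freeing L8
  run J4 (all its waits — L8 — are resolved); releases L13
  run J9 (all its waits — L13 and L8 — are resolved); releases L10
  J1: no waits; runs immediately, freeing L17
  J5: no waits; runs immediately, freeing L15 and L2
  run J6 (all its waits — L13, L2 and L10 — are resolved); releases L19


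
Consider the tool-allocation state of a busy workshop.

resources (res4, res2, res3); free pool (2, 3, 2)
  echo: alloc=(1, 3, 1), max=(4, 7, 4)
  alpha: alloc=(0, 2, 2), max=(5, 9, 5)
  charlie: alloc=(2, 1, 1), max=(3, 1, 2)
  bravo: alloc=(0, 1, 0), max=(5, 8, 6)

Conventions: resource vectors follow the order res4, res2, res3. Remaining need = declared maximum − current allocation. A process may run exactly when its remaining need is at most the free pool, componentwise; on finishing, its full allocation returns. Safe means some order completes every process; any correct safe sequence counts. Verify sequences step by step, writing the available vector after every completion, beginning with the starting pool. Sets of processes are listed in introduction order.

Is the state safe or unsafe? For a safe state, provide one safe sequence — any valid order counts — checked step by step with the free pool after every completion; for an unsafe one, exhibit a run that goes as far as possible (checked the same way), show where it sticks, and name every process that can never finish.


SAFE — a valid safe sequence is charlie, echo, alpha, bravo.
Key observation: at echo the run first touches a limit — (3, 4, 3) against (4, 4, 3), exact on a resource it actually requests.
Walking it through:
  pool = (2, 3, 2)
  charlie needs (1, 0, 1) <= (2, 3, 2) -> finishes; pool += (2, 1, 1) = (4, 4, 3)
  echo needs (3, 4, 3) <= (4, 4, 3) -> finishes; pool += (1, 3, 1) = (5, 7, 4)
  alpha needs (5, 7, 3) <= (5, 7, 4) -> finishes; pool += (0, 2, 2) = (5, 9, 6)
  bravo needs (5, 7, 6) <= (5, 9, 6) -> finishes; pool += (0, 1, 0) = (5, 10, 6)


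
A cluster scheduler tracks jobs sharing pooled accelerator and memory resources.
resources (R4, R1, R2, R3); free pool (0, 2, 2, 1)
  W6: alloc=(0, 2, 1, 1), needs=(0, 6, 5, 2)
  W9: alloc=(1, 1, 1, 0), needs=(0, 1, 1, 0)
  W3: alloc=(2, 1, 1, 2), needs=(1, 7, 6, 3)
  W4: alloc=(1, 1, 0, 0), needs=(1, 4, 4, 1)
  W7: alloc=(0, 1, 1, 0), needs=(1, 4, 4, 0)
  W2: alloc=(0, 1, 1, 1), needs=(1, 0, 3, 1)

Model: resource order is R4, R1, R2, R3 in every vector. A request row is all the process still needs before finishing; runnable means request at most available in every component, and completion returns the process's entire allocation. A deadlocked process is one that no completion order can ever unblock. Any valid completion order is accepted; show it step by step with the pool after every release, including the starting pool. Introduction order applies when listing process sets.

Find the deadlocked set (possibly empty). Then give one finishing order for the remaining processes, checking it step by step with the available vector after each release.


No process is deadlocked.
Key observation: W9 fits the free pool immediately, and its release cascades until everyone finishes.
A valid finishing order for the others: W9, W2, W7, W4, W6, W3. Walking it through:
  pool = (0, 2, 2, 1)
  run W9 (needs (0, 1, 1, 0), free (0, 2, 2, 1)); after release of (1, 1, 1, 0) the pool is (1, 3, 3, 1)
  run W2 (needs (1, 0, 3, 1), free (1, 3, 3, 1)); after release of (0, 1, 1, 1) the pool is (1, 4, 4, 2)
  run W7 (needs (1, 4, 4, 0), free (1, 4, 4, 2)); after release of (0, 1, 1, 0) the pool is (1, 5, 5, 2)
  run W4 (needs (1, 4, 4, 1), free (1, 5, 5, 2)); after release of (1, 1, 0, 0) the pool is (2, 6, 5, 2)
  run W6 (needs (0, 6, 5, 2), free (2, 6, 5, 2)); after release of (0, 2, 1, 1) the pool is (2, 8, 6, 3)
  run W3 (needs (1, 7, 6, 3), free (2, 8, 6, 3)); after release of (2, 1, 1, 2) the pool is (4, 9, 7, 5)


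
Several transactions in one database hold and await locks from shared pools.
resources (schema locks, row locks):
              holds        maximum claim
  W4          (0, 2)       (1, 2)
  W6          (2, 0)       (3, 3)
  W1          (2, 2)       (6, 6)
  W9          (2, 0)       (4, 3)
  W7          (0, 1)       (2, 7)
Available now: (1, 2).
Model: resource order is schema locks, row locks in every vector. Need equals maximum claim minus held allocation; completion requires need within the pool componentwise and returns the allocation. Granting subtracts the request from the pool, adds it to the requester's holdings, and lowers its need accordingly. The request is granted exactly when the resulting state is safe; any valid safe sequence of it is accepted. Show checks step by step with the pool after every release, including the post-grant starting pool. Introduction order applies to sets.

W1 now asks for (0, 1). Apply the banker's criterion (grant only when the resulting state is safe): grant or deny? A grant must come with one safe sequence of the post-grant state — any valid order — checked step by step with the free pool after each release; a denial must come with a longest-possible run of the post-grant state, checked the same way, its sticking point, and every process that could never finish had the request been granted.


GRANT — the state after the grant stays safe, e.g. via W4, W6, W9, W1, W7.
Key observation: the grant leaves (1, 1) free — enough for W4, whose release restarts the cascade.
Check on the post-grant state, step by step:
  pool = (1, 1)
  run W4 (needs (1, 0), free (1, 1)); after release of (0, 2) the pool is (1, 3)
  run W6 (needs (1, 3), free (1, 3)); after release of (2, 0) the pool is (3, 3)
  run W9 (needs (2, 3), free (3, 3)); after release of (2, 0) the pool is (5, 3)
  run W1 (needs (4, 3), free (5, 3)); after release of (2, 3) the pool is (7, 6)
  run W7 (needs (2, 6), free (7, 6)); after release of (0, 1) the pool is (7, 7)


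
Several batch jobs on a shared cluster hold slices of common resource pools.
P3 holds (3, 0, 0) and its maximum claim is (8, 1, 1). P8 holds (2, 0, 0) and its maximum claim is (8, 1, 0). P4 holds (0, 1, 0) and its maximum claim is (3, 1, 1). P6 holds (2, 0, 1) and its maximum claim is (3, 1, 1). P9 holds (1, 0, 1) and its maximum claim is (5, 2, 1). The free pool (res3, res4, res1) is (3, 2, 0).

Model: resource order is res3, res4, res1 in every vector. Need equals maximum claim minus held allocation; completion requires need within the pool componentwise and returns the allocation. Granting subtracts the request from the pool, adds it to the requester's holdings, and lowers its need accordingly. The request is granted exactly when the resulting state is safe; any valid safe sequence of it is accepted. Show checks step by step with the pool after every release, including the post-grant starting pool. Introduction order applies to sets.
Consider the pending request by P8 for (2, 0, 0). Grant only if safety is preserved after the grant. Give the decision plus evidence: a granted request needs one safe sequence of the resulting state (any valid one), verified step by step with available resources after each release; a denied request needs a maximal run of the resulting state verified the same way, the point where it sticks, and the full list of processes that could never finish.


DENY: after the grant no complete ordering would exist.
Key observation: even finishing P6, P4 leaves just (3, 3, 1) free — too little res3 for any of the remaining processes.
After a pretend grant, a maximal execution: P6, P4 — then nothing else fits. Check, step by step:
  pool = (1, 2, 0)
  P6 needs (1, 1, 0) <= (1, 2, 0) -> finishes; pool += (2, 0, 1) = (3, 2, 1)
  P4 needs (3, 0, 1) <= (3, 2, 1) -> finishes; pool += (0, 1, 0) = (3, 3, 1)
  blocked: P3 wants (5, 1, 1), pool (3, 3, 1) — not enough res3
  blocked: P8 wants (4, 1, 0), pool (3, 3, 1) — not enough res3
  blocked: P9 wants (4, 2, 0), pool (3, 3, 1) — not enough res3
Post-grant, the permanently blocked set is P3, P8 and P9.


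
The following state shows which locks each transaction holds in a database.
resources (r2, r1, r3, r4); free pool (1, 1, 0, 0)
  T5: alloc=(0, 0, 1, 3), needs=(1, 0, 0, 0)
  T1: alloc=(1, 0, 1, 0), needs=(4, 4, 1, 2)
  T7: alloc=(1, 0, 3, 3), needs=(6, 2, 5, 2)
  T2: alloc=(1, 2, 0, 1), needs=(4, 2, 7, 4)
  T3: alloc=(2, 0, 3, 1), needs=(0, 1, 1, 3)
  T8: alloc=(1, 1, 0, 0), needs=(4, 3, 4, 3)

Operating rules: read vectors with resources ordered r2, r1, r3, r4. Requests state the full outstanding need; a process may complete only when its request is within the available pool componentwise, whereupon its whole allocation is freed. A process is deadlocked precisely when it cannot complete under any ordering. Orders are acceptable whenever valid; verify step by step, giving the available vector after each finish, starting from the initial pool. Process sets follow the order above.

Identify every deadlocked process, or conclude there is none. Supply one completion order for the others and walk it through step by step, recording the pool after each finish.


The deadlocked set is T1, T7, T2 and T8.
Key observation: even finishing T5, T3 leaves just (3, 1, 4, 4) free — too little r2 for any of the remaining processes.
One completion order for the rest: T5, T3. Walking it through:
  pool = (1, 1, 0, 0)
  run T5 (needs (1, 0, 0, 0), free (1, 1, 0, 0)); after release of (0, 0, 1, 3) the pool is (1, 1, 1, 3)
  run T3 (needs (0, 1, 1, 3), free (1, 1, 1, 3)); after release of (2, 0, 3, 1) the pool is (3, 1, 4, 4)
None of the blocked processes ever fits:
  T1 cannot run: need (4, 4, 1, 2) vs free (3, 1, 4, 4) (insufficient r2 and r1)
  T7 cannot run: need (6, 2, 5, 2) vs free (3, 1, 4, 4) (insufficient r2, r1 and r3)
  T2 cannot run: need (4, 2, 7, 4) vs free (3, 1, 4, 4) (insufficient r2, r1 and r3)
  T8 cannot run: need (4, 3, 4, 3) vs free (3, 1, 4, 4) (insufficient r2 and r1)


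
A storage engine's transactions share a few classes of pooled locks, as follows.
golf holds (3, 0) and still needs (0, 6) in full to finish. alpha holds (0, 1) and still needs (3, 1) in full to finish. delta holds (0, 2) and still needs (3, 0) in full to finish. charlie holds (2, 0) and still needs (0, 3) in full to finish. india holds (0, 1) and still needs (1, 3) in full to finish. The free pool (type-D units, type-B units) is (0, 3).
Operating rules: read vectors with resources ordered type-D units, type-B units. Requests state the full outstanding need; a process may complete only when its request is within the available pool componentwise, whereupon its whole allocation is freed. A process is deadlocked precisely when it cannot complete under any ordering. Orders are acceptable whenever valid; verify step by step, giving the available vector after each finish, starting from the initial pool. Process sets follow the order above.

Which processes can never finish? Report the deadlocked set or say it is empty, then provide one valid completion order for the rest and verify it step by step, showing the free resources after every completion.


The deadlocked set is golf, alpha and delta.
Key observation: after charlie, india the pool peaks at (2, 4), and each blocked process is short somewhere: golf on type-B units; alpha on type-D units; delta on type-D units.
The rest can finish in the order charlie, india. Verifying each step:
  pool = (0, 3)
  run charlie (needs (0, 3), free (0, 3)); after release of (2, 0) the pool is (2, 3)
  run india (needs (1, 3), free (2, 3)); after release of (0, 1) the pool is (2, 4)
None of the blocked processes ever fits:
  golf still needs (0, 6) but only (2, 4) is free — short on type-B units
  alpha still needs (3, 1) but only (2, 4) is free — short on type-D units
  delta still needs (3, 0) but only (2, 4) is free — short on type-D units


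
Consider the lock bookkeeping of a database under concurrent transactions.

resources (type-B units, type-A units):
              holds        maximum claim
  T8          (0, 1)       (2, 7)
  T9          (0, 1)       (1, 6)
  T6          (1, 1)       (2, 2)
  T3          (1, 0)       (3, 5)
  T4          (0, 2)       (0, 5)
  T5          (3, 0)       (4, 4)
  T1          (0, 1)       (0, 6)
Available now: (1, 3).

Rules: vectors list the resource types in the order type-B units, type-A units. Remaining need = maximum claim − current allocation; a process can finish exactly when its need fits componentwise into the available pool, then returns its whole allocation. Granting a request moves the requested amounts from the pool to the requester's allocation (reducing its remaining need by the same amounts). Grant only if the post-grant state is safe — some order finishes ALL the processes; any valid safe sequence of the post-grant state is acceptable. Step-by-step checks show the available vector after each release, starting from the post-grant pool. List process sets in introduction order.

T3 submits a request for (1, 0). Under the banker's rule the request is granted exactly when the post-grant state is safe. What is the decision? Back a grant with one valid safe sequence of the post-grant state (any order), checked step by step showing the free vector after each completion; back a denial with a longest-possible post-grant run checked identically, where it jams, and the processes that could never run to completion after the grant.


DENY. Granting would leave the state unsafe.
Key observation: even finishing T4, T1 leaves just (0, 6) free — too little type-B units for any of the remaining processes.
On the post-grant state, T4, T1 is a maximal run — nothing extends it. Walking it through:
  pool = (0, 3)
  T4: need (0, 3) fits (0, 3); releases (0, 2), pool now (0, 5)
  T1: need (0, 5) fits (0, 5); releases (0, 1), pool now (0, 6)
  blocked: T8 wants (2, 6), pool (0, 6) — not enough type-B units
  blocked: T9 wants (1, 5), pool (0, 6) — not enough type-B units
  blocked: T6 wants (1, 1), pool (0, 6) — not enough type-B units
  blocked: T3 wants (1, 5), pool (0, 6) — not enough type-B units
  blocked: T5 wants (1, 4), pool (0, 6) — not enough type-B units
Post-grant, the permanently blocked set is T8, T9, T6, T3 and T5.


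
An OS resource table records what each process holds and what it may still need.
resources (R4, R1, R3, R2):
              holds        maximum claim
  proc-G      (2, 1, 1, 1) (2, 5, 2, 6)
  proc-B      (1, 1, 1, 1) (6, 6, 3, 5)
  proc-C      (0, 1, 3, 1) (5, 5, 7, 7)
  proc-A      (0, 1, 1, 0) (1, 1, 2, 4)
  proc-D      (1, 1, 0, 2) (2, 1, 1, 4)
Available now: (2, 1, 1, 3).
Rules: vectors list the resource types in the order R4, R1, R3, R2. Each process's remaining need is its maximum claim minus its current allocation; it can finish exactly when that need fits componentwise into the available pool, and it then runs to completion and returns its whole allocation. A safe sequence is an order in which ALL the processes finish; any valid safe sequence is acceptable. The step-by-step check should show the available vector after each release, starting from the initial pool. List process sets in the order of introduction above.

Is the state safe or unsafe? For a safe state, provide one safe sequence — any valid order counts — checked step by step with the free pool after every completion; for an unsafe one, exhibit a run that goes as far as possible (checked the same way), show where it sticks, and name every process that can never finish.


UNSAFE.
Key observation: no order helps: past proc-D, proc-A, the free pool tops out at (3, 3, 2, 5), below what each blocked process needs in R1.
A maximal execution: proc-D, proc-A — then nothing else fits. Verifying each step:
  pool = (2, 1, 1, 3)
  run proc-D (needs (1, 0, 1, 2), free (2, 1, 1, 3)); after release of (1, 1, 0, 2) the pool is (3, 2, 1, 5)
  run proc-A (needs (1, 0, 1, 4), free (3, 2, 1, 5)); after release of (0, 1, 1, 0) the pool is (3, 3, 2, 5)
  blocked: proc-G wants (0, 4, 1, 5), pool (3, 3, 2, 5) — not enough R1
  blocked: proc-B wants (5, 5, 2, 4), pool (3, 3, 2, 5) — not enough R4 and R1
  blocked: proc-C wants (5, 4, 4, 6), pool (3, 3, 2, 5) — not enough R4, R1, R3 and R2
Never able to finish: proc-G, proc-B and proc-C.


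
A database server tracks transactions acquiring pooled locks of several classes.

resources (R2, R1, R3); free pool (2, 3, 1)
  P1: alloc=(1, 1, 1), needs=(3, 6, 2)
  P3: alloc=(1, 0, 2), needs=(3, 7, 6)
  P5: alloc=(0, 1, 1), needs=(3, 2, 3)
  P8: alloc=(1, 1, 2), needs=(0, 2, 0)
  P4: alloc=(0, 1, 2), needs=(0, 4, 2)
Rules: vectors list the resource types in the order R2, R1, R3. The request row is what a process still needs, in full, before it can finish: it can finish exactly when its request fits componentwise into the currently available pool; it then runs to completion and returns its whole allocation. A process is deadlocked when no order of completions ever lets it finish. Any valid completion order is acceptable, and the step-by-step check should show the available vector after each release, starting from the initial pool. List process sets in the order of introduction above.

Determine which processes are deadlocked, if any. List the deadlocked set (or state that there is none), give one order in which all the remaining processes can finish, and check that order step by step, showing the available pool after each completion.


No process is deadlocked.
Key observation: beginning at P8, releases accumulate fast enough that every process eventually fits.
A valid finishing order for the others: P8, P5, P4, P1, P3. Check, step by step:
  pool = (2, 3, 1)
  P8 needs (0, 2, 0) <= (2, 3, 1) -> finishes; pool += (1, 1, 2) = (3, 4, 3)
  P5 needs (3, 2, 3) <= (3, 4, 3) -> finishes; pool += (0, 1, 1) = (3, 5, 4)
  P4 needs (0, 4, 2) <= (3, 5, 4) -> finishes; pool += (0, 1, 2) = (3, 6, 6)
  P1 needs (3, 6, 2) <= (3, 6, 6) -> finishes; pool += (1, 1, 1) = (4, 7, 7)
  P3 needs (3, 7, 6) <= (4, 7, 7) -> finishes; pool += (1, 0, 2) = (5, 7, 9)


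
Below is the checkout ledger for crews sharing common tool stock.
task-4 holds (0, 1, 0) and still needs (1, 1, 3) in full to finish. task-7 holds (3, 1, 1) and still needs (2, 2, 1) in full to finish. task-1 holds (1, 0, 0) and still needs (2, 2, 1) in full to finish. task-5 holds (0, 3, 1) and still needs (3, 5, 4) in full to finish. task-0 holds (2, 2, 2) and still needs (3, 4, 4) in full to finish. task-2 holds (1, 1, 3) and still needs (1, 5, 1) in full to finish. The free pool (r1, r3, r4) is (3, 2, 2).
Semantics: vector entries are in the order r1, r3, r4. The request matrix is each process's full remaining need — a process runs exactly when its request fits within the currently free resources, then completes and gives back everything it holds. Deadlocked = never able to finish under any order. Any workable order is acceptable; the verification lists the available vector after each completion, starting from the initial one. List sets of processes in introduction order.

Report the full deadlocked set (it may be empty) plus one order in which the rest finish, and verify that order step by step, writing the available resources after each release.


Deadlocked set: task-5, task-0 and task-2.
Key observation: after task-7, task-1, task-4 the pool peaks at (7, 4, 3), and each blocked process is short somewhere: task-5 on r3, r4; task-0 on r4; task-2 on r3.
A valid finishing order for the others: task-7, task-1, task-4. Walking it through:
  pool = (3, 2, 2)
  task-7 needs (2, 2, 1) <= (3, 2, 2) -> finishes; pool += (3, 1, 1) = (6, 3, 3)
  task-1 needs (2, 2, 1) <= (6, 3, 3) -> finishes; pool += (1, 0, 0) = (7, 3, 3)
  task-4 needs (1, 1, 3) <= (7, 3, 3) -> finishes; pool += (0, 1, 0) = (7, 4, 3)
The blocked processes can never fit:
  blocked: task-5 wants (3, 5, 4), pool (7, 4, 3) — not enough r3 and r4
  blocked: task-0 wants (3, 4, 4), pool (7, 4, 3) — not enough r4
  blocked: task-2 wants (1, 5, 1), pool (7, 4, 3) — not enough r3
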